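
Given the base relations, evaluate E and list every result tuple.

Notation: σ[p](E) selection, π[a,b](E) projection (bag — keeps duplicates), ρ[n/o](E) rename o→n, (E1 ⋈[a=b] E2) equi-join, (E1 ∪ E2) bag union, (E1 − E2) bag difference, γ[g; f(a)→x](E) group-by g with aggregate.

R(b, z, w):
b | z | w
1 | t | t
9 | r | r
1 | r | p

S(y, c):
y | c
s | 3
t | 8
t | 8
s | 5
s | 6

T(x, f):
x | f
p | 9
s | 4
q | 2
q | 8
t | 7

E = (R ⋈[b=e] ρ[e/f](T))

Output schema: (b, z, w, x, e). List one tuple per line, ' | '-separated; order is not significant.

Per-node cardinality:
  R → 3
  T → 5
  ρ[e/f](T) → 5
  (R ⋈[b=e] ρ[e/f](T)) → 1

== RESULT ==
b | z | w | x | e
9 | r | r | p | 9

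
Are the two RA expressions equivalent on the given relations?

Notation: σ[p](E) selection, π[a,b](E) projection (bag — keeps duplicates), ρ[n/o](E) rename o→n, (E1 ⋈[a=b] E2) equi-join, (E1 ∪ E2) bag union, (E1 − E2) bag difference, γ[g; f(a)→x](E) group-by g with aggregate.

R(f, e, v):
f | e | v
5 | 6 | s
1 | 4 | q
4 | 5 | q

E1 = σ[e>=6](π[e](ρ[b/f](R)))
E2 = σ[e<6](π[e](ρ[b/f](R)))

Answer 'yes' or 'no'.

E1 subexpression sizes:
  R → 3
  ρ[b/f](R) → 3
  π[e](ρ[b/f](R)) → 3
  σ[e>=6](π[e](ρ[b/f](R))) → 1
E2 subexpression sizes:
  R → 3
  ρ[b/f](R) → 3
  π[e](ρ[b/f](R)) → 3
  σ[e<6](π[e](ρ[b/f](R))) → 2

E1 result:
e
6
E2 result:
e
4
5
Witness: (6,) appears 1× in E1 but 0× in E2.

no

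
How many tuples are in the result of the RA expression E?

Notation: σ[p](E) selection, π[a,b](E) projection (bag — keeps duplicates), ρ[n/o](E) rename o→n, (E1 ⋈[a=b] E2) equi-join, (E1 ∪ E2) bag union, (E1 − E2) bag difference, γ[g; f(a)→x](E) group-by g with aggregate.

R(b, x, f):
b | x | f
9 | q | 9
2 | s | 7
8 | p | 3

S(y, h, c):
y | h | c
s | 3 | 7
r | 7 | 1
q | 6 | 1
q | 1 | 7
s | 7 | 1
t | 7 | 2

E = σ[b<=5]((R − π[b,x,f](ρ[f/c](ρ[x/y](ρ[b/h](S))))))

Per-node cardinality:
  R → 3
  S → 6
  ρ[b/h](S) → 6
  ρ[x/y](ρ[b/h](S)) → 6
  ρ[f/c](ρ[x/y](ρ[b/h](S))) → 6
  π[b,x,f](ρ[f/c](ρ[x/y](ρ[b/h](S)))) → 6
  (R − π[b,x,f](ρ[f/c](ρ[x/y](ρ[b/h](S))))) → 3
  σ[b<=5]((R − π[b,x,f](ρ[f/c](ρ[x/y](ρ[b/h](S)))))) → 1

|E| = 1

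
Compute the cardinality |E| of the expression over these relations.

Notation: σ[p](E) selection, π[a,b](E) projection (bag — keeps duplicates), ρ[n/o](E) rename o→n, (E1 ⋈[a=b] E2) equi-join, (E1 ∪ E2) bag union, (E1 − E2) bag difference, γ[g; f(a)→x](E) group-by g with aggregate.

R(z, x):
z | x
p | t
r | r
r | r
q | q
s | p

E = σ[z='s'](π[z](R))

Stepwise |·|:
  R → 5
  π[z](R) → 5
  σ[z='s'](π[z](R)) → 1

|E| = 1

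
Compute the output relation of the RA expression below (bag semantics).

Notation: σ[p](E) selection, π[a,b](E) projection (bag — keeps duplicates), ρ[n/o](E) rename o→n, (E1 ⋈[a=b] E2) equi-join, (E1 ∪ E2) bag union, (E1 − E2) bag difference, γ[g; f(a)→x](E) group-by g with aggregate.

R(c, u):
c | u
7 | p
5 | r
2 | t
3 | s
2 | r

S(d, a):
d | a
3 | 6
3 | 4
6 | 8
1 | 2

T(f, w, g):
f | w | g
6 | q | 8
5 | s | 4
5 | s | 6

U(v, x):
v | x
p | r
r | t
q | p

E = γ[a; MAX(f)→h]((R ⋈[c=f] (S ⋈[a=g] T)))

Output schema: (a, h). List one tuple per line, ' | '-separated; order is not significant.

Subexpression sizes:
  R → 5
  S → 4
  T → 3
  (S ⋈[a=g] T) → 3
  (R ⋈[c=f] (S ⋈[a=g] T)) → 2
  γ[a; MAX(f)→h]((R ⋈[c=f] (S ⋈[a=g] T))) → 2

== RESULT ==
a | h
4 | 5
6 | 5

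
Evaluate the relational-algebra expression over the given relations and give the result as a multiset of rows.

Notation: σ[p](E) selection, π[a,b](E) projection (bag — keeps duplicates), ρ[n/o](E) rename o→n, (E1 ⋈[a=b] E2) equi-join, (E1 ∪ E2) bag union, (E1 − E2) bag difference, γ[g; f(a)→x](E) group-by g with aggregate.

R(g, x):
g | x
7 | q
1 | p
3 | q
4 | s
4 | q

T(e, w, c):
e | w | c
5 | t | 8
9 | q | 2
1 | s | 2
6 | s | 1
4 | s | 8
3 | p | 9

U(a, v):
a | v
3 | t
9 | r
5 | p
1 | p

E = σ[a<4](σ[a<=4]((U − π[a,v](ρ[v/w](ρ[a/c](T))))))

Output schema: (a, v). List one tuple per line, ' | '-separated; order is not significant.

Per-node cardinality:
  U → 4
  T → 6
  ρ[a/c](T) → 6
  ρ[v/w](ρ[a/c](T)) → 6
  π[a,v](ρ[v/w](ρ[a/c](T))) → 6
  (U − π[a,v](ρ[v/w](ρ[a/c](T)))) → 4
  σ[a<=4]((U − π[a,v](ρ[v/w](ρ[a/c](T))))) → 2
  σ[a<4](σ[a<=4]((U − π[a,v](ρ[v/w](ρ[a/c](T)))))) → 2

== RESULT ==
a | v
1 | p
3 | t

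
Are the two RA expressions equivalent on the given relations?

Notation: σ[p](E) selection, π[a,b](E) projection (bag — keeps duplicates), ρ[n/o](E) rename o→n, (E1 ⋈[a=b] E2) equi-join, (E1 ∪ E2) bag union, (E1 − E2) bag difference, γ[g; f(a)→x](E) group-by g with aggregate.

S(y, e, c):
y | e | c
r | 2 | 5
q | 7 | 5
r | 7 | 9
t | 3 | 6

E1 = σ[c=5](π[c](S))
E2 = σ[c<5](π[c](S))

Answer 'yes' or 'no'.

E1 subexpression sizes:
  S → 4
  π[c](S) → 4
  σ[c=5](π[c](S)) → 2
E2 subexpression sizes:
  S → 4
  π[c](S) → 4
  σ[c<5](π[c](S)) → 0

E1 result:
c
5
5
E2 result:
c
(0 rows)
Witness: (5,) appears 2× in E1 but 0× in E2.

no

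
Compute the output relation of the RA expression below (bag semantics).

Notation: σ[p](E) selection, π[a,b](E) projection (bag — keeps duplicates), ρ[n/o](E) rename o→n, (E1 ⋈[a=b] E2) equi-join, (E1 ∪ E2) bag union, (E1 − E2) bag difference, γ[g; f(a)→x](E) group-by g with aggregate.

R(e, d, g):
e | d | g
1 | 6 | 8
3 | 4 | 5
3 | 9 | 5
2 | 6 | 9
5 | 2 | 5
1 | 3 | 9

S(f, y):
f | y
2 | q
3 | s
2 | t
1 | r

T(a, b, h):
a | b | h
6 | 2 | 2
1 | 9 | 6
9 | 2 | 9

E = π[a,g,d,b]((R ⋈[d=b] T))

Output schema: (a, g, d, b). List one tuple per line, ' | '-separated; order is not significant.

Stepwise |·|:
  R → 6
  T → 3
  (R ⋈[d=b] T) → 3
  π[a,g,d,b]((R ⋈[d=b] T)) → 3

== RESULT ==
a | g | d | b
1 | 5 | 9 | 9
6 | 5 | 2 | 2
9 | 5 | 2 | 2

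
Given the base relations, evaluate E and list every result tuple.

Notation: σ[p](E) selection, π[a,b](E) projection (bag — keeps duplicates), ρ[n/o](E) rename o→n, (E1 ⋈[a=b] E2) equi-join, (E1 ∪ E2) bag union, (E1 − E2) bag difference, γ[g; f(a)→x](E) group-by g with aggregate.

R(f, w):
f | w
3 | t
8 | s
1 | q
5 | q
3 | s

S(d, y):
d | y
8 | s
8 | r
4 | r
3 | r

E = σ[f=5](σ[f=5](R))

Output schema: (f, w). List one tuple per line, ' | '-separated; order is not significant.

Stepwise |·|:
  R → 5
  σ[f=5](R) → 1
  σ[f=5](σ[f=5](R)) → 1

== RESULT ==
f | w
5 | q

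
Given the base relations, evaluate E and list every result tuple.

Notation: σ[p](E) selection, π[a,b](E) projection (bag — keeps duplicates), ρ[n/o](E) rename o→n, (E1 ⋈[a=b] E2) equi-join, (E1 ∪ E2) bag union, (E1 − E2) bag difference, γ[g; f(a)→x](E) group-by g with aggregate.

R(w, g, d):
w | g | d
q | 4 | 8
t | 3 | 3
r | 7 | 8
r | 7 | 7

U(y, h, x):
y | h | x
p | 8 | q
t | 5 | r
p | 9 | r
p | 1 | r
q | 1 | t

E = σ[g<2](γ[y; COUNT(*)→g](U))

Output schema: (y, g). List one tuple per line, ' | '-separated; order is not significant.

Stepwise |·|:
  U → 5
  γ[y; COUNT(*)→g](U) → 3
  σ[g<2](γ[y; COUNT(*)→g](U)) → 2

== RESULT ==
y | g
q | 1
t | 1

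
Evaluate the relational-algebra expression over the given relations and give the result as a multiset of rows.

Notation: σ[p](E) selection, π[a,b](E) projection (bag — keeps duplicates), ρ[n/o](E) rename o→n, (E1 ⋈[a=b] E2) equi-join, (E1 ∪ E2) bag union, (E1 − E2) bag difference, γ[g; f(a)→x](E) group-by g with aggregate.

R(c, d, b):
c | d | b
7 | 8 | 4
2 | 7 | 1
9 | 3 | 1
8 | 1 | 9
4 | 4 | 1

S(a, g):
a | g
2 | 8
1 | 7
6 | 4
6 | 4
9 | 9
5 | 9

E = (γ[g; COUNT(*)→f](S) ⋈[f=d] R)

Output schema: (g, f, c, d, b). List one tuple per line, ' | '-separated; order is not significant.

Stepwise |·|:
  S → 6
  γ[g; COUNT(*)→f](S) → 4
  R → 5
  (γ[g; COUNT(*)→f](S) ⋈[f=d] R) → 2

== RESULT ==
g | f | c | d | b
7 | 1 | 8 | 1 | 9
8 | 1 | 8 | 1 | 9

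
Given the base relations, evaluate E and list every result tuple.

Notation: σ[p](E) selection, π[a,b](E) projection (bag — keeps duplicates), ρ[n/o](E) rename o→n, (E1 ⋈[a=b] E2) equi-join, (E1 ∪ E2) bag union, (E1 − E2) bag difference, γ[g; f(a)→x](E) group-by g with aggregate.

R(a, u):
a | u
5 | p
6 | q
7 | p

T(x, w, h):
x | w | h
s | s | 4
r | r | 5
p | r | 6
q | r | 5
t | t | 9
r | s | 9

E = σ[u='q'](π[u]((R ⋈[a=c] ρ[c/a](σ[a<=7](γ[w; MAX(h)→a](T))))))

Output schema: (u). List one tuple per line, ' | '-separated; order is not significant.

Row counts bottom-up:
  R → 3
  T → 6
  γ[w; MAX(h)→a](T) → 3
  σ[a<=7](γ[w; MAX(h)→a](T)) → 1
  ρ[c/a](σ[a<=7](γ[w; MAX(h)→a](T))) → 1
  (R ⋈[a=c] ρ[c/a](σ[a<=7](γ[w; MAX(h)→a](T)))) → 1
  π[u]((R ⋈[a=c] ρ[c/a](σ[a<=7](γ[w; MAX(h)→a](T))))) → 1
  σ[u='q'](π[u]((R ⋈[a=c] ρ[c/a](σ[a<=7](γ[w; MAX(h)→a](T)))))) → 1

== RESULT ==
u
q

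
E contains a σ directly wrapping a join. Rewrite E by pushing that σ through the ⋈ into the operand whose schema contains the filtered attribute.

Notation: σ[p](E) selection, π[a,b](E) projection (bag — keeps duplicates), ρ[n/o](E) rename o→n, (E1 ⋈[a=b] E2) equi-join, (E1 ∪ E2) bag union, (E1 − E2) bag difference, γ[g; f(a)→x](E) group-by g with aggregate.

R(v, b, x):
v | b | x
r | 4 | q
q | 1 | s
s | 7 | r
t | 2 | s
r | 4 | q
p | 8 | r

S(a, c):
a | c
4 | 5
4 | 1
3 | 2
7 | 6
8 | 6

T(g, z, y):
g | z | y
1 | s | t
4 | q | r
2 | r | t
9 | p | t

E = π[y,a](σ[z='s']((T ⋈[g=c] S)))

σ filters on z, owned by the left side.
E' = π[y,a]((σ[z='s'](T) ⋈[g=c] S))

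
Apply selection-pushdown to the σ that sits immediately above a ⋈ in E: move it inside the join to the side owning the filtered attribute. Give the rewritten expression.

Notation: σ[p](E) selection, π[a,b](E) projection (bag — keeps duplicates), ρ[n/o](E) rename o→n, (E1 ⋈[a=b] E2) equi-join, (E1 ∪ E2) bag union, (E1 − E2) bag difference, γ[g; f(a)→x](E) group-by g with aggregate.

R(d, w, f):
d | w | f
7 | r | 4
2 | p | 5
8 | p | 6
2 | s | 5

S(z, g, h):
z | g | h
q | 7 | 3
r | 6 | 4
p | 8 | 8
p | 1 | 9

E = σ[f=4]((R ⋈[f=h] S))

σ filters on f, owned by the left side.
E' = (σ[f=4](R) ⋈[f=h] S)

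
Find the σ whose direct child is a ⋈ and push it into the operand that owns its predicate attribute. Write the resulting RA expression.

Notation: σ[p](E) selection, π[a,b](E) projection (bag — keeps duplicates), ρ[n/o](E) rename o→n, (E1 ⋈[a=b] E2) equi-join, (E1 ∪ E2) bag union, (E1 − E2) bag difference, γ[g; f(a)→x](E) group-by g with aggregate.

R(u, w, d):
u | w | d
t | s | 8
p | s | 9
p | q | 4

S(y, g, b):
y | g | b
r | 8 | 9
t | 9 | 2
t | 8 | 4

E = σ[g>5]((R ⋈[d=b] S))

σ filters on g, owned by the right side.
E' = (R ⋈[d=b] σ[g>5](S))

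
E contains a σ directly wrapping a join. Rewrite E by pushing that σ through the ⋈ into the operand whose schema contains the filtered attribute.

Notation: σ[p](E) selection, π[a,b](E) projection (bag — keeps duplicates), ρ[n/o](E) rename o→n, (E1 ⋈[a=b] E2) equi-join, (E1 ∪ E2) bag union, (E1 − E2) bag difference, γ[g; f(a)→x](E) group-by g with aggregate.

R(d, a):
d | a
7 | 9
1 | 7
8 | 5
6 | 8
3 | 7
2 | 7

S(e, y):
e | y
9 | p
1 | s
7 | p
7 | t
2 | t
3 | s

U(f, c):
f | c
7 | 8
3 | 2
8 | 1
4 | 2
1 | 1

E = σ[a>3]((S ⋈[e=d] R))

σ filters on a, owned by the right side.
E' = (S ⋈[e=d] σ[a>3](R))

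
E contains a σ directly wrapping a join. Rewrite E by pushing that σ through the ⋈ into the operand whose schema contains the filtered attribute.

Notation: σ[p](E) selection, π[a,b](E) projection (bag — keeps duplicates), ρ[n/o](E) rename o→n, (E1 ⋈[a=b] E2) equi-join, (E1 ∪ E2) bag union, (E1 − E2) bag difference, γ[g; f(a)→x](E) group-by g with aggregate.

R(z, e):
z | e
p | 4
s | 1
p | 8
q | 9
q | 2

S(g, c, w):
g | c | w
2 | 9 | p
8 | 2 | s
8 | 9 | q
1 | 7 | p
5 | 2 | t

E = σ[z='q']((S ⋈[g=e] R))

σ filters on z, owned by the right side.
E' = (S ⋈[g=e] σ[z='q'](R))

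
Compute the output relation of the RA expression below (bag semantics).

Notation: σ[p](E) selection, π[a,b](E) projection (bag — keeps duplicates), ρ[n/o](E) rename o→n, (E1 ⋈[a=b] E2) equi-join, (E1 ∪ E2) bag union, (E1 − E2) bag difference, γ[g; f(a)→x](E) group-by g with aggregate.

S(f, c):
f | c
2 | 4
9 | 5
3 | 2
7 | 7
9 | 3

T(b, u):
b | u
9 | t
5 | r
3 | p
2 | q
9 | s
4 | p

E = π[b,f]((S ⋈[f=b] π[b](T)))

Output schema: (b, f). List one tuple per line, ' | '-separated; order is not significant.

Row counts bottom-up:
  S → 5
  T → 6
  π[b](T) → 6
  (S ⋈[f=b] π[b](T)) → 6
  π[b,f]((S ⋈[f=b] π[b](T))) → 6

== RESULT ==
b | f
2 | 2
3 | 3
9 | 9
9 | 9
9 | 9
9 | 9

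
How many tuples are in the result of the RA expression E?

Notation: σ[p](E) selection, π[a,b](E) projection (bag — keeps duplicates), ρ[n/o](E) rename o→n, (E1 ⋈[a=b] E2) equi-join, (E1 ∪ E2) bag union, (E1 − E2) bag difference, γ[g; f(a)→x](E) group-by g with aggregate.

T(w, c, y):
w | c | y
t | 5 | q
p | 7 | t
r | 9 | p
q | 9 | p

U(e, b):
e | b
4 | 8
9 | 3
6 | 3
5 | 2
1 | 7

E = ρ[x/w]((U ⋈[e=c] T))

Row counts bottom-up:
  U → 5
  T → 4
  (U ⋈[e=c] T) → 3
  ρ[x/w]((U ⋈[e=c] T)) → 3

|E| = 3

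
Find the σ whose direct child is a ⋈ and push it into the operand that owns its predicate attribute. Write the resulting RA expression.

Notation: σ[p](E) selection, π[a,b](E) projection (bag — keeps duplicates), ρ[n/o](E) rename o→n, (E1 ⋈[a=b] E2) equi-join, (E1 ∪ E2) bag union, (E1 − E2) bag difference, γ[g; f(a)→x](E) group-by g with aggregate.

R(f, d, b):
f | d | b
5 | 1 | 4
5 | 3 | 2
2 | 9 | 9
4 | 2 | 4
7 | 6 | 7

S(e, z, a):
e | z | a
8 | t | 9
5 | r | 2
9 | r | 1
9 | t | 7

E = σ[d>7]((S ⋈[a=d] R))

σ filters on d, owned by the right side.
E' = (S ⋈[a=d] σ[d>7](R))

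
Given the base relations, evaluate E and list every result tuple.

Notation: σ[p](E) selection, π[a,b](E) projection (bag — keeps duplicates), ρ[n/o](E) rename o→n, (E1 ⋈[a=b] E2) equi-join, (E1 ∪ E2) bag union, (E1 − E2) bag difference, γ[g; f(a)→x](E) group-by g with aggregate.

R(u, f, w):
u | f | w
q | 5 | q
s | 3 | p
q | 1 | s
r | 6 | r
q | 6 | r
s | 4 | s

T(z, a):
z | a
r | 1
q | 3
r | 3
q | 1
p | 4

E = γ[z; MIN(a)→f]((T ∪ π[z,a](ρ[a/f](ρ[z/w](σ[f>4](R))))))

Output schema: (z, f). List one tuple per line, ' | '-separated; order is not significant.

Subexpression sizes:
  T → 5
  R → 6
  σ[f>4](R) → 3
  ρ[z/w](σ[f>4](R)) → 3
  ρ[a/f](ρ[z/w](σ[f>4](R))) → 3
  π[z,a](ρ[a/f](ρ[z/w](σ[f>4](R)))) → 3
  (T ∪ π[z,a](ρ[a/f](ρ[z/w](σ[f>4](R))))) → 8
  γ[z; MIN(a)→f]((T ∪ π[z,a](ρ[a/f](ρ[z/w](σ[f>4](R)))))) → 3

== RESULT ==
z | f
p | 4
q | 1
r | 1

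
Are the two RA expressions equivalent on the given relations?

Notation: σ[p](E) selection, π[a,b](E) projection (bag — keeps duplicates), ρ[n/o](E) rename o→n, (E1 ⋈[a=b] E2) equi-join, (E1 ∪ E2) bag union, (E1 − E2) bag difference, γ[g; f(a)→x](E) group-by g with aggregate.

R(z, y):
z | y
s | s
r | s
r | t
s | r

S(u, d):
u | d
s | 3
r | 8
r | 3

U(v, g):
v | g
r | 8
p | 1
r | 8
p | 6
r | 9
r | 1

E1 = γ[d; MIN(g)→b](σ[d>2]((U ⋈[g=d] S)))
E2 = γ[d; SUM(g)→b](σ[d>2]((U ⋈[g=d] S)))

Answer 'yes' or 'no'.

E1 row counts bottom-up:
  U → 6
  S → 3
  (U ⋈[g=d] S) → 2
  σ[d>2]((U ⋈[g=d] S)) → 2
  γ[d; MIN(g)→b](σ[d>2]((U ⋈[g=d] S))) → 1
E2 row counts bottom-up:
  U → 6
  S → 3
  (U ⋈[g=d] S) → 2
  σ[d>2]((U ⋈[g=d] S)) → 2
  γ[d; SUM(g)→b](σ[d>2]((U ⋈[g=d] S))) → 1

E1 result:
d | b
8 | 8
E2 result:
d | b
8 | 16
Witness: (8, 8) appears 1× in E1 but 0× in E2.

no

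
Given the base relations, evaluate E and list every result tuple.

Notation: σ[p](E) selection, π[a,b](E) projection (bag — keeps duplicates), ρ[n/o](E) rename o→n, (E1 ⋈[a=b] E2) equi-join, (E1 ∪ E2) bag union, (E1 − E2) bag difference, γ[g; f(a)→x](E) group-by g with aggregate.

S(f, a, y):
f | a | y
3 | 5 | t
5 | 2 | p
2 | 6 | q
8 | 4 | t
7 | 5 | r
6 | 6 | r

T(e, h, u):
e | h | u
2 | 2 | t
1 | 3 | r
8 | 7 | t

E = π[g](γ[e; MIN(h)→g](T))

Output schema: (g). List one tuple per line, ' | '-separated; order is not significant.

Subexpression sizes:
  T → 3
  γ[e; MIN(h)→g](T) → 3
  π[g](γ[e; MIN(h)→g](T)) → 3

== RESULT ==
g
2
3
7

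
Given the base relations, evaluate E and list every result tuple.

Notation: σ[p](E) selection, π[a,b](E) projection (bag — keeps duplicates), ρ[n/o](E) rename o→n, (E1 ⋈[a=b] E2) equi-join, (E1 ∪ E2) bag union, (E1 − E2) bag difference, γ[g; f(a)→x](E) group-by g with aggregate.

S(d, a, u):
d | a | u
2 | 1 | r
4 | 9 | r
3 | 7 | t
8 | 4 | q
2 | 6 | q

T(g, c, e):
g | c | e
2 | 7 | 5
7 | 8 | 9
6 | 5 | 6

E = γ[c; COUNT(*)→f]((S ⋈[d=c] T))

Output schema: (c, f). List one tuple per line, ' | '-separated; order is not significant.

Stepwise |·|:
  S → 5
  T → 3
  (S ⋈[d=c] T) → 1
  γ[c; COUNT(*)→f]((S ⋈[d=c] T)) → 1

== RESULT ==
c | f
8 | 1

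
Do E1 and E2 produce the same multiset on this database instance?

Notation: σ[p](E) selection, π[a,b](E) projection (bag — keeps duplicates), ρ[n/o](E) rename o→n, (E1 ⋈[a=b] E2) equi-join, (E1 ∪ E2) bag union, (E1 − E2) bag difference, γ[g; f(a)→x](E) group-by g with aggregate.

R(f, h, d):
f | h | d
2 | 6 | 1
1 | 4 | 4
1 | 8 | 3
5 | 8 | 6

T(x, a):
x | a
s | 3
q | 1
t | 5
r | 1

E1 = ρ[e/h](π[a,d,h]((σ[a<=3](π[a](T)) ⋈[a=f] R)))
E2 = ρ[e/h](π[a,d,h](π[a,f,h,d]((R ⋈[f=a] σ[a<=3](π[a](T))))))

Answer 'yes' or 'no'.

E1 row counts bottom-up:
  T → 4
  π[a](T) → 4
  σ[a<=3](π[a](T)) → 3
  R → 4
  (σ[a<=3](π[a](T)) ⋈[a=f] R) → 4
  π[a,d,h]((σ[a<=3](π[a](T)) ⋈[a=f] R)) → 4
  ρ[e/h](π[a,d,h]((σ[a<=3](π[a](T)) ⋈[a=f] R))) → 4
E2 row counts bottom-up:
  R → 4
  T → 4
  π[a](T) → 4
  σ[a<=3](π[a](T)) → 3
  (R ⋈[f=a] σ[a<=3](π[a](T))) → 4
  π[a,f,h,d]((R ⋈[f=a] σ[a<=3](π[a](T)))) → 4
  π[a,d,h](π[a,f,h,d]((R ⋈[f=a] σ[a<=3](π[a](T))))) → 4
  ρ[e/h](π[a,d,h](π[a,f,h,d]((R ⋈[f=a] σ[a<=3](π[a](T)))))) → 4

E1 and E2 produce the same multiset:
a | d | e
1 | 3 | 8
1 | 3 | 8
1 | 4 | 4
1 | 4 | 4

yes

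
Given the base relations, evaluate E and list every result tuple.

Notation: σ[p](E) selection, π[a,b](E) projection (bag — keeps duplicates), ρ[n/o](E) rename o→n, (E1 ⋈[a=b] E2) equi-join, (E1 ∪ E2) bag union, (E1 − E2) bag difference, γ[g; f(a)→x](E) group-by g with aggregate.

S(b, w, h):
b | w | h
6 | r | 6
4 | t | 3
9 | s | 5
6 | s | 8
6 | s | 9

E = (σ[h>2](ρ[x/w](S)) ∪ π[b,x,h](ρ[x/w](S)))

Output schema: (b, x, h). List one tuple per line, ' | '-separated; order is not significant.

Per-node cardinality:
  S → 5
  ρ[x/w](S) → 5
  σ[h>2](ρ[x/w](S)) → 5
  S → 5
  ρ[x/w](S) → 5
  π[b,x,h](ρ[x/w](S)) → 5
  (σ[h>2](ρ[x/w](S)) ∪ π[b,x,h](ρ[x/w](S))) → 10

== RESULT ==
b | x | h
4 | t | 3
4 | t | 3
6 | r | 6
6 | r | 6
6 | s | 8
6 | s | 8
6 | s | 9
6 | s | 9
9 | s | 5
9 | s | 5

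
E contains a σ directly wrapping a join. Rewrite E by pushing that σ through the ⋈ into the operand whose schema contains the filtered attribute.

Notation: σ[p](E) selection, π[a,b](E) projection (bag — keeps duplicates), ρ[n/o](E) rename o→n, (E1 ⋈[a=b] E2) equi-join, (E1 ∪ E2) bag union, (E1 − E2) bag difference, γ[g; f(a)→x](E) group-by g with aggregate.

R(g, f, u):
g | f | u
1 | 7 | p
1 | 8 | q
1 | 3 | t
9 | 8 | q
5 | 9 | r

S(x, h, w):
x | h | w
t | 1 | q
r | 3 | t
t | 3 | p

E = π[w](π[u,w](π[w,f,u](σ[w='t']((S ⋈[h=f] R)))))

σ filters on w, owned by the left side.
E' = π[w](π[u,w](π[w,f,u]((σ[w='t'](S) ⋈[h=f] R))))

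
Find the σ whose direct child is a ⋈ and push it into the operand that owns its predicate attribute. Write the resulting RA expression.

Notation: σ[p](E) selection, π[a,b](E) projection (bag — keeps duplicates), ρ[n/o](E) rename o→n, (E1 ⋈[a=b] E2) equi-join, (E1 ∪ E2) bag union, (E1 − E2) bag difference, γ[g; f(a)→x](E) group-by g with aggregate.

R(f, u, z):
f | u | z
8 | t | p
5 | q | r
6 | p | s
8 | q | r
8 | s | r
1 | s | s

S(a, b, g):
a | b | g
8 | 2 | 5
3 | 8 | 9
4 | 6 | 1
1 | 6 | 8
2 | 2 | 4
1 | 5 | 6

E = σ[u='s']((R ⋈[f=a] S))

σ filters on u, owned by the left side.
E' = (σ[u='s'](R) ⋈[f=a] S)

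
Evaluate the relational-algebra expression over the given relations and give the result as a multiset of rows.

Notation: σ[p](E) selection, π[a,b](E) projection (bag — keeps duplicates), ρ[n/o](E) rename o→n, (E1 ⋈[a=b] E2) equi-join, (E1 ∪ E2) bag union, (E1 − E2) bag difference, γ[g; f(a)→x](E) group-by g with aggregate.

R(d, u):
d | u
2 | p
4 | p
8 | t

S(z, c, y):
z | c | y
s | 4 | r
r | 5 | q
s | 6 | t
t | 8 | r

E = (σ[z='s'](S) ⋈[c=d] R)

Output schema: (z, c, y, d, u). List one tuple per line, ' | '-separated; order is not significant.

Per-node cardinality:
  S → 4
  σ[z='s'](S) → 2
  R → 3
  (σ[z='s'](S) ⋈[c=d] R) → 1

== RESULT ==
z | c | y | d | u
s | 4 | r | 4 | p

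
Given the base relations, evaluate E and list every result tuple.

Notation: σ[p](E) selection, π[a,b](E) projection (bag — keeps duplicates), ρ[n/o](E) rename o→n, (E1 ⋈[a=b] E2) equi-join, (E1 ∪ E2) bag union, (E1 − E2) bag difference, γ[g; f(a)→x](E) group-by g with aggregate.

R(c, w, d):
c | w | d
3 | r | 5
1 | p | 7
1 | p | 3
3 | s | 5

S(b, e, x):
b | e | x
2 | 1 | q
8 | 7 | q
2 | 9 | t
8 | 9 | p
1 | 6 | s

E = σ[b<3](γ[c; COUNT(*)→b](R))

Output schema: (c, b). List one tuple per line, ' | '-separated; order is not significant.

Per-node cardinality:
  R → 4
  γ[c; COUNT(*)→b](R) → 2
  σ[b<3](γ[c; COUNT(*)→b](R)) → 2

== RESULT ==
c | b
1 | 2
3 | 2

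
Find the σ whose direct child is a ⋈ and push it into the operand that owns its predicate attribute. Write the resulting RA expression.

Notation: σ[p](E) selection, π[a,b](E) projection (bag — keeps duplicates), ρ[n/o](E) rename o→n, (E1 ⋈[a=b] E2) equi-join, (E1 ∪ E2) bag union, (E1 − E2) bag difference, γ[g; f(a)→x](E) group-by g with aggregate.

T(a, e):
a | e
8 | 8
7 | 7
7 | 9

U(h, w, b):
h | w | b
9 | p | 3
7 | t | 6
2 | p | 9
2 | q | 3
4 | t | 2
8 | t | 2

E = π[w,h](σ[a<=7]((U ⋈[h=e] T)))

σ filters on a, owned by the right side.
E' = π[w,h]((U ⋈[h=e] σ[a<=7](T)))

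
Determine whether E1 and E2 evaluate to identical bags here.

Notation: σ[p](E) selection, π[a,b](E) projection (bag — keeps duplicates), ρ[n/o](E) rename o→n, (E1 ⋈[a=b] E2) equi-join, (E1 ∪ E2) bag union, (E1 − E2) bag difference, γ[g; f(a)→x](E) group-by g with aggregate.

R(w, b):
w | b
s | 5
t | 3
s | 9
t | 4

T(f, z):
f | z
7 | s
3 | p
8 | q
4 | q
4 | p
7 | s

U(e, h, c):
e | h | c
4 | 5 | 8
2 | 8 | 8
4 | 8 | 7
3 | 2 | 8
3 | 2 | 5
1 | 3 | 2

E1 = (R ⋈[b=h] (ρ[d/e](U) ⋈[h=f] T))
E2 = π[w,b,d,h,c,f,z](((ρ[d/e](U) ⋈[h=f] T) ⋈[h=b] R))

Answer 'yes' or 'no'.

E1 stepwise |·|:
  R → 4
  U → 6
  ρ[d/e](U) → 6
  T → 6
  (ρ[d/e](U) ⋈[h=f] T) → 3
  (R ⋈[b=h] (ρ[d/e](U) ⋈[h=f] T)) → 1
E2 stepwise |·|:
  U → 6
  ρ[d/e](U) → 6
  T → 6
  (ρ[d/e](U) ⋈[h=f] T) → 3
  R → 4
  ((ρ[d/e](U) ⋈[h=f] T) ⋈[h=b] R) → 1
  π[w,b,d,h,c,f,z](((ρ[d/e](U) ⋈[h=f] T) ⋈[h=b] R)) → 1

E1 and E2 produce the same multiset:
w | b | d | h | c | f | z
t | 3 | 1 | 3 | 2 | 3 | p

yes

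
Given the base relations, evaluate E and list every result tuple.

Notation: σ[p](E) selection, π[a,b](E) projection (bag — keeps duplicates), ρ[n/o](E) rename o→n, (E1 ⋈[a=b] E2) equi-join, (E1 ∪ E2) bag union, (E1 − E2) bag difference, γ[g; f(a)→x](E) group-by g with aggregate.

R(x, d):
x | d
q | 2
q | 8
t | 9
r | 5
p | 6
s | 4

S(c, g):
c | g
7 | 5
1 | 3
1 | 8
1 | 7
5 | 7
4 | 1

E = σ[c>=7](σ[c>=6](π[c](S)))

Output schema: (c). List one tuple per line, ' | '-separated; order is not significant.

Subexpression sizes:
  S → 6
  π[c](S) → 6
  σ[c>=6](π[c](S)) → 1
  σ[c>=7](σ[c>=6](π[c](S))) → 1

== RESULT ==
c
7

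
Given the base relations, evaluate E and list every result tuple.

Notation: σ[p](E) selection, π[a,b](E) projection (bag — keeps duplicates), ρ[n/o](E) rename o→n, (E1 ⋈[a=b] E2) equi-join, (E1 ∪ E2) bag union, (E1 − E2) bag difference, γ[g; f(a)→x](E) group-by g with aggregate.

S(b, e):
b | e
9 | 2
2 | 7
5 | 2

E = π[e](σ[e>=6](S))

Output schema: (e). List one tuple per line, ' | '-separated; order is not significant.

Row counts bottom-up:
  S → 3
  σ[e>=6](S) → 1
  π[e](σ[e>=6](S)) → 1

== RESULT ==
e
7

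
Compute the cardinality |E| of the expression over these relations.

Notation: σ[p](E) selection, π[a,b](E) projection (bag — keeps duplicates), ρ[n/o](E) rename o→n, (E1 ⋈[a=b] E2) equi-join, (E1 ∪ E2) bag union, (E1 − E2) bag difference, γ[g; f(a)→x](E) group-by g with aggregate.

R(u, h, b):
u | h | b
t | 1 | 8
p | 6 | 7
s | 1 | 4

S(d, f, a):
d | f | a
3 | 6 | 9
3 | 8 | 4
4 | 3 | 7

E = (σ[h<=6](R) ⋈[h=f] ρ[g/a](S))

Stepwise |·|:
  R → 3
  σ[h<=6](R) → 3
  S → 3
  ρ[g/a](S) → 3
  (σ[h<=6](R) ⋈[h=f] ρ[g/a](S)) → 1

|E| = 1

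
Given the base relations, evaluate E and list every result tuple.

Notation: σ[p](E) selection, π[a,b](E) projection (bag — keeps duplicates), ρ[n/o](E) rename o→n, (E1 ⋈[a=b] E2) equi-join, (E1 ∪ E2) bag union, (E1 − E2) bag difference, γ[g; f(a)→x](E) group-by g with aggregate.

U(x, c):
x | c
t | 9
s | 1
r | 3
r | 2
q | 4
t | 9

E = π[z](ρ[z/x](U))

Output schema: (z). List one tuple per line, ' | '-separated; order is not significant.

Stepwise |·|:
  U → 6
  ρ[z/x](U) → 6
  π[z](ρ[z/x](U)) → 6

== RESULT ==
z
q
r
r
s
t
t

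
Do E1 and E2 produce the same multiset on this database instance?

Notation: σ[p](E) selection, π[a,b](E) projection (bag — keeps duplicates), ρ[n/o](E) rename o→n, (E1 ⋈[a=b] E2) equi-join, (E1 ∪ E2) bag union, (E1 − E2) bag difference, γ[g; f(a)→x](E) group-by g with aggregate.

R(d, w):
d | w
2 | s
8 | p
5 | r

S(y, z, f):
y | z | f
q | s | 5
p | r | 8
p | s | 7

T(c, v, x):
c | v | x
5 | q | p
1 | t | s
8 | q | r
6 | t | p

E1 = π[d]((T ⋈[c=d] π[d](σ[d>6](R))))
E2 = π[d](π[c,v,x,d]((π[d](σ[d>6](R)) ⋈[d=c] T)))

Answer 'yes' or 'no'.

E1 row counts bottom-up:
  T → 4
  R → 3
  σ[d>6](R) → 1
  π[d](σ[d>6](R)) → 1
  (T ⋈[c=d] π[d](σ[d>6](R))) → 1
  π[d]((T ⋈[c=d] π[d](σ[d>6](R)))) → 1
E2 row counts bottom-up:
  R → 3
  σ[d>6](R) → 1
  π[d](σ[d>6](R)) → 1
  T → 4
  (π[d](σ[d>6](R)) ⋈[d=c] T) → 1
  π[c,v,x,d]((π[d](σ[d>6](R)) ⋈[d=c] T)) → 1
  π[d](π[c,v,x,d]((π[d](σ[d>6](R)) ⋈[d=c] T))) → 1

E1 and E2 produce the same multiset:
d
8

yes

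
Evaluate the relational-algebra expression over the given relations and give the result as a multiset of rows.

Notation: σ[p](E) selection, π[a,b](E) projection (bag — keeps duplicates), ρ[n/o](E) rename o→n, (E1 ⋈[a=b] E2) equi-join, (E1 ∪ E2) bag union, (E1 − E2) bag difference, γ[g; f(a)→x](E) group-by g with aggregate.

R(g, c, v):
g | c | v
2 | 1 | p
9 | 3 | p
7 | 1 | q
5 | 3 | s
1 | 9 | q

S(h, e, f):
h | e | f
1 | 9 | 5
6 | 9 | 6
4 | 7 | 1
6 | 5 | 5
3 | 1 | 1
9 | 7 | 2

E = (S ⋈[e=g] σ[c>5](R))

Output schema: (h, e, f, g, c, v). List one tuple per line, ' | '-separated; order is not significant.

Subexpression sizes:
  S → 6
  R → 5
  σ[c>5](R) → 1
  (S ⋈[e=g] σ[c>5](R)) → 1

== RESULT ==
h | e | f | g | c | v
3 | 1 | 1 | 1 | 9 | q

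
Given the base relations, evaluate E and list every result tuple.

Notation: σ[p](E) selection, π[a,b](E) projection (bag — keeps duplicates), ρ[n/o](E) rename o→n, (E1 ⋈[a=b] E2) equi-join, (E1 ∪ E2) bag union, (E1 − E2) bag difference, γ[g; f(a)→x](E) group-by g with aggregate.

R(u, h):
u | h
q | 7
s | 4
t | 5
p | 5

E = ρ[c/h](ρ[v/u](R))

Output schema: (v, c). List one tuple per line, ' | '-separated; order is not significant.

Subexpression sizes:
  R → 4
  ρ[v/u](R) → 4
  ρ[c/h](ρ[v/u](R)) → 4

== RESULT ==
v | c
p | 5
q | 7
s | 4
t | 5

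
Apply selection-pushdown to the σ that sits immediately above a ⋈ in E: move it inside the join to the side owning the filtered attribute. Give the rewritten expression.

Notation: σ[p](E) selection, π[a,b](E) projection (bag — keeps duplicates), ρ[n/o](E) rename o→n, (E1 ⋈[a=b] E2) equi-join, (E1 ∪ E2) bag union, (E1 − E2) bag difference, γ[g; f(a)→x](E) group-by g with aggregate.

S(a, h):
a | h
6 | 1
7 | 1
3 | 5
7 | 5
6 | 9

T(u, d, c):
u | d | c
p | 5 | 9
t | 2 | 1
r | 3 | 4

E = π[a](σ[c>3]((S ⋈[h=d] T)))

σ filters on c, owned by the right side.
E' = π[a]((S ⋈[h=d] σ[c>3](T)))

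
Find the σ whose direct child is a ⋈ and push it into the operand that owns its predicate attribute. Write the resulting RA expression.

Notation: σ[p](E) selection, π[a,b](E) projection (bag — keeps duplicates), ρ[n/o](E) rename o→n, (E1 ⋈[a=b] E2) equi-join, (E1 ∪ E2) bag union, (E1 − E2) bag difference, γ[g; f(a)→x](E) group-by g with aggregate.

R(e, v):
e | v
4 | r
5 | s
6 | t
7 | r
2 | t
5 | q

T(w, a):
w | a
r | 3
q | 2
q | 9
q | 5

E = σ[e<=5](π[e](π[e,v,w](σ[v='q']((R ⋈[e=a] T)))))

σ filters on v, owned by the left side.
E' = σ[e<=5](π[e](π[e,v,w]((σ[v='q'](R) ⋈[e=a] T))))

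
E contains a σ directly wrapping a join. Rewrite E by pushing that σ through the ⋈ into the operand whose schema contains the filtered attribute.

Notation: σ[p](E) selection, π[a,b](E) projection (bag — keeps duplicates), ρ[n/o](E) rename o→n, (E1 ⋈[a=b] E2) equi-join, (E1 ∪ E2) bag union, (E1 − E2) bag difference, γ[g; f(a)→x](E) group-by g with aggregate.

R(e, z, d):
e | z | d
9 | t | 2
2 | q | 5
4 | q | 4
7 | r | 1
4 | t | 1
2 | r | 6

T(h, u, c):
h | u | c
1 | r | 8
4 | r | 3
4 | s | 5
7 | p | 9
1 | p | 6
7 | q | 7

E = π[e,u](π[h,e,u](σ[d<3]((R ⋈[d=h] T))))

σ filters on d, owned by the left side.
E' = π[e,u](π[h,e,u]((σ[d<3](R) ⋈[d=h] T)))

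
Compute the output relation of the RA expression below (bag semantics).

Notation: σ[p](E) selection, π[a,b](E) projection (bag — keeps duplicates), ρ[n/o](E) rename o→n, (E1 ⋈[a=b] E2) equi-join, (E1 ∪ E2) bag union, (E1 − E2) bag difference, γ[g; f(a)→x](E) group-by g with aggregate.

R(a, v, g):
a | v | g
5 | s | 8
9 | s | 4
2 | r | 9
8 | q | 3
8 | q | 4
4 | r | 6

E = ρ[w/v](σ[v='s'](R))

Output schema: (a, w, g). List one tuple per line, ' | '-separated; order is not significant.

Row counts bottom-up:
  R → 6
  σ[v='s'](R) → 2
  ρ[w/v](σ[v='s'](R)) → 2

== RESULT ==
a | w | g
5 | s | 8
9 | s | 4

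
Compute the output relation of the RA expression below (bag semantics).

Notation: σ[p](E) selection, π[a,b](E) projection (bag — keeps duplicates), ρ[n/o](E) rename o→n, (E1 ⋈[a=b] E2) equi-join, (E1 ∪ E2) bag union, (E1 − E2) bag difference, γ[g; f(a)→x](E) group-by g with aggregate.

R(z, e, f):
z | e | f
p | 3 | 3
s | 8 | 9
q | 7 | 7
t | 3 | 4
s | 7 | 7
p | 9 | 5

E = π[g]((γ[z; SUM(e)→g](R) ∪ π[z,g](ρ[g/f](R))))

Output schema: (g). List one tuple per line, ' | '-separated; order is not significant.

Row counts bottom-up:
  R → 6
  γ[z; SUM(e)→g](R) → 4
  R → 6
  ρ[g/f](R) → 6
  π[z,g](ρ[g/f](R)) → 6
  (γ[z; SUM(e)→g](R) ∪ π[z,g](ρ[g/f](R))) → 10
  π[g]((γ[z; SUM(e)→g](R) ∪ π[z,g](ρ[g/f](R)))) → 10

== RESULT ==
g
3
3
4
5
7
7
7
9
12
15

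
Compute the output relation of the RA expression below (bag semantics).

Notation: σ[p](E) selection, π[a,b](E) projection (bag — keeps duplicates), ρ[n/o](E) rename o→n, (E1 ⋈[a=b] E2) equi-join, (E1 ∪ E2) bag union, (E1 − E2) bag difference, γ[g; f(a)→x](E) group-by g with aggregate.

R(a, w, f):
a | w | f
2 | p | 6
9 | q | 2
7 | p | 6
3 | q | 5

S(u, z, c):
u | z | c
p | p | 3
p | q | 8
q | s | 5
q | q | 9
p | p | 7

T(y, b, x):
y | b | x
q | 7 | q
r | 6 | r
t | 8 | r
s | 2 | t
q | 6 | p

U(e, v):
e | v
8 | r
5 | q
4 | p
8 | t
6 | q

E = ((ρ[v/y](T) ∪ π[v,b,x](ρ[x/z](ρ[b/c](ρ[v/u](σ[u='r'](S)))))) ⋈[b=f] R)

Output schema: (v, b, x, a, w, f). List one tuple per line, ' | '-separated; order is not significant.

Subexpression sizes:
  T → 5
  ρ[v/y](T) → 5
  S → 5
  σ[u='r'](S) → 0
  ρ[v/u](σ[u='r'](S)) → 0
  ρ[b/c](ρ[v/u](σ[u='r'](S))) → 0
  ρ[x/z](ρ[b/c](ρ[v/u](σ[u='r'](S)))) → 0
  π[v,b,x](ρ[x/z](ρ[b/c](ρ[v/u](σ[u='r'](S))))) → 0
  (ρ[v/y](T) ∪ π[v,b,x](ρ[x/z](ρ[b/c](ρ[v/u](σ[u='r'](S)))))) → 5
  R → 4
  ((ρ[v/y](T) ∪ π[v,b,x](ρ[x/z](ρ[b/c](ρ[v/u](σ[u='r'](S)))))) ⋈[b=f] R) → 5

== RESULT ==
v | b | x | a | w | f
q | 6 | p | 2 | p | 6
q | 6 | p | 7 | p | 6
r | 6 | r | 2 | p | 6
r | 6 | r | 7 | p | 6
s | 2 | t | 9 | q | 2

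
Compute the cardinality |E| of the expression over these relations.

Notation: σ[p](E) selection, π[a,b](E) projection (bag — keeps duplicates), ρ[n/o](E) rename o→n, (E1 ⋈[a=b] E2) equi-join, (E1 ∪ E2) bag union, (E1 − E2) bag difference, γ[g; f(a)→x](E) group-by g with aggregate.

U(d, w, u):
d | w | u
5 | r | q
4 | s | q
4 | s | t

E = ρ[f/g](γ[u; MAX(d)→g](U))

Subexpression sizes:
  U → 3
  γ[u; MAX(d)→g](U) → 2
  ρ[f/g](γ[u; MAX(d)→g](U)) → 2

|E| = 2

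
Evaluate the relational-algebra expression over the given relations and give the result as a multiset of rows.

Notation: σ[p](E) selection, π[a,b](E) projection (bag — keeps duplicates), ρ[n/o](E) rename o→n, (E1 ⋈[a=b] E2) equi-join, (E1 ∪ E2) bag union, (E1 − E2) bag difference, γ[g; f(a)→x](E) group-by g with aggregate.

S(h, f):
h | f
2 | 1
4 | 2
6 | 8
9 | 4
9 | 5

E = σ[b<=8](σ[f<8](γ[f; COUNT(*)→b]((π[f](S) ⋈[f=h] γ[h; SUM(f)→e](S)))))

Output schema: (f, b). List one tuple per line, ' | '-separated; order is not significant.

Stepwise |·|:
  S → 5
  π[f](S) → 5
  S → 5
  γ[h; SUM(f)→e](S) → 4
  (π[f](S) ⋈[f=h] γ[h; SUM(f)→e](S)) → 2
  γ[f; COUNT(*)→b]((π[f](S) ⋈[f=h] γ[h; SUM(f)→e](S))) → 2
  σ[f<8](γ[f; COUNT(*)→b]((π[f](S) ⋈[f=h] γ[h; SUM(f)→e](S)))) → 2
  σ[b<=8](σ[f<8](γ[f; COUNT(*)→b]((π[f](S) ⋈[f=h] γ[h; SUM(f)→e](S))))) → 2

== RESULT ==
f | b
2 | 1
4 | 1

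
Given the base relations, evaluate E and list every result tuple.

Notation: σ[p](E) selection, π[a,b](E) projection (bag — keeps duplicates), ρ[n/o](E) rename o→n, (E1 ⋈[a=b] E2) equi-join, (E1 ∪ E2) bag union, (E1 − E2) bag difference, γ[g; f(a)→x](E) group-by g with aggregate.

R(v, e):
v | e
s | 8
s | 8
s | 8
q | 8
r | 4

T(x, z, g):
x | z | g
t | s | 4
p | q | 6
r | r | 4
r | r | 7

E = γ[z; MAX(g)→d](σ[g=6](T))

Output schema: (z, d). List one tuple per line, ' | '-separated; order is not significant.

Row counts bottom-up:
  T → 4
  σ[g=6](T) → 1
  γ[z; MAX(g)→d](σ[g=6](T)) → 1

== RESULT ==
z | d
q | 6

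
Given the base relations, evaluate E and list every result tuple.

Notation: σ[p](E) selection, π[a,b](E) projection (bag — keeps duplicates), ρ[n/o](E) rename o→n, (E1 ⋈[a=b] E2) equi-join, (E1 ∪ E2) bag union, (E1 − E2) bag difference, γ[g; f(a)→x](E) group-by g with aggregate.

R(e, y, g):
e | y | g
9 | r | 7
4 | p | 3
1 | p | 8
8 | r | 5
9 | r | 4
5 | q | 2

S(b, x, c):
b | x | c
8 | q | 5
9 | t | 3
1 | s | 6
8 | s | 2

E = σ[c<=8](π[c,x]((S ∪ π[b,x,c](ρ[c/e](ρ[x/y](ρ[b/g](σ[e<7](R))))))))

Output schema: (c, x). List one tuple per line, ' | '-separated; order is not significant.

Row counts bottom-up:
  S → 4
  R → 6
  σ[e<7](R) → 3
  ρ[b/g](σ[e<7](R)) → 3
  ρ[x/y](ρ[b/g](σ[e<7](R))) → 3
  ρ[c/e](ρ[x/y](ρ[b/g](σ[e<7](R)))) → 3
  π[b,x,c](ρ[c/e](ρ[x/y](ρ[b/g](σ[e<7](R))))) → 3
  (S ∪ π[b,x,c](ρ[c/e](ρ[x/y](ρ[b/g](σ[e<7](R)))))) → 7
  π[c,x]((S ∪ π[b,x,c](ρ[c/e](ρ[x/y](ρ[b/g](σ[e<7](R))))))) → 7
  σ[c<=8](π[c,x]((S ∪ π[b,x,c](ρ[c/e](ρ[x/y](ρ[b/g](σ[e<7](R)))))))) → 7

== RESULT ==
c | x
1 | p
2 | s
3 | t
4 | p
5 | q
5 | q
6 | s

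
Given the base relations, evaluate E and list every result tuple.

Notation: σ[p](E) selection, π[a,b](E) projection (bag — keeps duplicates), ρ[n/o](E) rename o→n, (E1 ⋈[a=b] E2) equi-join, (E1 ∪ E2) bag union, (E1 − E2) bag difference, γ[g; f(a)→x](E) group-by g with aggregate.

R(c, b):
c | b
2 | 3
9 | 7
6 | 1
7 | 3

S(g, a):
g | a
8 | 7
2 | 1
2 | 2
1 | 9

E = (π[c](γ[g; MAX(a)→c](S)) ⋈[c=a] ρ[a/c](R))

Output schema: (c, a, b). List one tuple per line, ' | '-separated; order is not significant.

Subexpression sizes:
  S → 4
  γ[g; MAX(a)→c](S) → 3
  π[c](γ[g; MAX(a)→c](S)) → 3
  R → 4
  ρ[a/c](R) → 4
  (π[c](γ[g; MAX(a)→c](S)) ⋈[c=a] ρ[a/c](R)) → 3

== RESULT ==
c | a | b
2 | 2 | 3
7 | 7 | 3
9 | 9 | 7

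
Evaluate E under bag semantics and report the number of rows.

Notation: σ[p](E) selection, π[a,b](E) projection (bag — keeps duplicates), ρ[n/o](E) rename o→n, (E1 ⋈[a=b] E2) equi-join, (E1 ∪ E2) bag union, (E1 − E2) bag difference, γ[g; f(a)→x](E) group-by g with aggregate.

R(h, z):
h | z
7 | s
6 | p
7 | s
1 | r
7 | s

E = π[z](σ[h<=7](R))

Stepwise |·|:
  R → 5
  σ[h<=7](R) → 5
  π[z](σ[h<=7](R)) → 5

|E| = 5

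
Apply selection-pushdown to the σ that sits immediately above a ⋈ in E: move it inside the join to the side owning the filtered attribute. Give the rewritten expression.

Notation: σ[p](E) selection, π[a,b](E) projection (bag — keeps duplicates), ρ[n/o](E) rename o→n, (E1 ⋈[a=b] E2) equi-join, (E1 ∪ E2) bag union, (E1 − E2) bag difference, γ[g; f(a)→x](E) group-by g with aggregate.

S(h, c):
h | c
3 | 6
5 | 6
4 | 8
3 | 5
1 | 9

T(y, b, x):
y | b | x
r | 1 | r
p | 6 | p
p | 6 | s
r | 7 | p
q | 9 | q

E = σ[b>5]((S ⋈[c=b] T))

σ filters on b, owned by the right side.
E' = (S ⋈[c=b] σ[b>5](T))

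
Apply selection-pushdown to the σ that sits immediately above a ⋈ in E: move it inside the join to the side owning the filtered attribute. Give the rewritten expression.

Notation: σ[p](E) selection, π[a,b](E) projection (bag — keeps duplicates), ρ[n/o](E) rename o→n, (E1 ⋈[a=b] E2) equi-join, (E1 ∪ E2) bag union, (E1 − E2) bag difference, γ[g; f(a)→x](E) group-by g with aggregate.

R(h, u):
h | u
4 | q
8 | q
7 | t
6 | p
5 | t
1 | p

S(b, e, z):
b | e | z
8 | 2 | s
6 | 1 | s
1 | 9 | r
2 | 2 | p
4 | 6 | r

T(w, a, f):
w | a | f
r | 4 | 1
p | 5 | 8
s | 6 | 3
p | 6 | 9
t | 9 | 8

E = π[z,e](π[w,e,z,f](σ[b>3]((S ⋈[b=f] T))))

σ filters on b, owned by the left side.
E' = π[z,e](π[w,e,z,f]((σ[b>3](S) ⋈[b=f] T)))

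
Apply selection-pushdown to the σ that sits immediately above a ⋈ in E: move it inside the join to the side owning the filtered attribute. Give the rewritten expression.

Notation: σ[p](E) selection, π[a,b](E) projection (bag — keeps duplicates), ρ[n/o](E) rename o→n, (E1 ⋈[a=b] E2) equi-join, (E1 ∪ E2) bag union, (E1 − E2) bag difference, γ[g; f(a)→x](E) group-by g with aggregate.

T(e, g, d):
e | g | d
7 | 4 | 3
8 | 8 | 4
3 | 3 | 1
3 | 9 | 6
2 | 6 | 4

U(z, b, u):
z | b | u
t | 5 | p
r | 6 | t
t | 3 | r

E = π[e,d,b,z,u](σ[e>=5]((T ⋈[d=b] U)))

σ filters on e, owned by the left side.
E' = π[e,d,b,z,u]((σ[e>=5](T) ⋈[d=b] U))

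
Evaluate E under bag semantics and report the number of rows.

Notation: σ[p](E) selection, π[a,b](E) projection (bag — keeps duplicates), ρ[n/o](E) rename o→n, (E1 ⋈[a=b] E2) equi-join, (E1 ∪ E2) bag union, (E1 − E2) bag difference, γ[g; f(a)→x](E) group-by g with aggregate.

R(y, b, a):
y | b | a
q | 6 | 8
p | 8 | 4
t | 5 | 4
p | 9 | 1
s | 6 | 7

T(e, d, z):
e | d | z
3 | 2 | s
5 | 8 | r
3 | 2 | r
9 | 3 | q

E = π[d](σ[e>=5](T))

Per-node cardinality:
  T → 4
  σ[e>=5](T) → 2
  π[d](σ[e>=5](T)) → 2

|E| = 2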